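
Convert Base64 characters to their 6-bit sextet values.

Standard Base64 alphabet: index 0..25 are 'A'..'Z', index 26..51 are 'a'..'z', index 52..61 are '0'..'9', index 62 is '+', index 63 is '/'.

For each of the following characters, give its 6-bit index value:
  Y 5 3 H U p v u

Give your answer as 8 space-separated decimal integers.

'Y': A..Z range, ord('Y') − ord('A') = 24
'5': 0..9 range, 52 + ord('5') − ord('0') = 57
'3': 0..9 range, 52 + ord('3') − ord('0') = 55
'H': A..Z range, ord('H') − ord('A') = 7
'U': A..Z range, ord('U') − ord('A') = 20
'p': a..z range, 26 + ord('p') − ord('a') = 41
'v': a..z range, 26 + ord('v') − ord('a') = 47
'u': a..z range, 26 + ord('u') − ord('a') = 46

Answer: 24 57 55 7 20 41 47 46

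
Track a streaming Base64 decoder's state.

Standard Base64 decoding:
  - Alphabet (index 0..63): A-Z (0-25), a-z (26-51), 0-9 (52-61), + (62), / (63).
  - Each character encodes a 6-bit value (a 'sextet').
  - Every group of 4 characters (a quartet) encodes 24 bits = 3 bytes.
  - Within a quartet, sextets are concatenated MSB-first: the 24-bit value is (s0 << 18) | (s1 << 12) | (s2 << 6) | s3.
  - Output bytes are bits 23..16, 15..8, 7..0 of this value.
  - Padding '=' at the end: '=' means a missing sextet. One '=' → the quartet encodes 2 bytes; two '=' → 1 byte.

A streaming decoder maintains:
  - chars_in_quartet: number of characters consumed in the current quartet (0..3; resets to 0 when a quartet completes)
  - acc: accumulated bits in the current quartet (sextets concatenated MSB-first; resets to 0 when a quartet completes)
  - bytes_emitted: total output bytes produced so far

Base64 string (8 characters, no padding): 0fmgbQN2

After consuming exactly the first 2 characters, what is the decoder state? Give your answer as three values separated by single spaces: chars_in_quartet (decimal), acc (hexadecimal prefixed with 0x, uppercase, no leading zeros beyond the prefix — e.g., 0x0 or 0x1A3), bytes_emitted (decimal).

Answer: 2 0xD1F 0

Derivation:
After char 0 ('0'=52): chars_in_quartet=1 acc=0x34 bytes_emitted=0
After char 1 ('f'=31): chars_in_quartet=2 acc=0xD1F bytes_emitted=0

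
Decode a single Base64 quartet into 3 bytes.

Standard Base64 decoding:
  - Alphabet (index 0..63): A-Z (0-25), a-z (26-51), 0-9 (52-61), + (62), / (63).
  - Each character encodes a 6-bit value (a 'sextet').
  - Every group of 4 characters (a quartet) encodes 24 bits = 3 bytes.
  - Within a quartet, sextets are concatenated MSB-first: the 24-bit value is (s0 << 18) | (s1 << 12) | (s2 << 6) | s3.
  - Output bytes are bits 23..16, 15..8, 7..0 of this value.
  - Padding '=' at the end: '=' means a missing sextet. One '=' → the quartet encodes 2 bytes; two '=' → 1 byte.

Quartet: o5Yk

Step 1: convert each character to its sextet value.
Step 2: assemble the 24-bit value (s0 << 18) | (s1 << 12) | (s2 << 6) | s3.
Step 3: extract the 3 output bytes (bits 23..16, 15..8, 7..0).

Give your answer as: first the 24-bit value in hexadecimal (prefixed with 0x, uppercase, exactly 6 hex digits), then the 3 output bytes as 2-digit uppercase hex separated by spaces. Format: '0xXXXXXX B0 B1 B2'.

Answer: 0xA39624 A3 96 24

Derivation:
Sextets: o=40, 5=57, Y=24, k=36
24-bit: (40<<18) | (57<<12) | (24<<6) | 36
      = 0xA00000 | 0x039000 | 0x000600 | 0x000024
      = 0xA39624
Bytes: (v>>16)&0xFF=A3, (v>>8)&0xFF=96, v&0xFF=24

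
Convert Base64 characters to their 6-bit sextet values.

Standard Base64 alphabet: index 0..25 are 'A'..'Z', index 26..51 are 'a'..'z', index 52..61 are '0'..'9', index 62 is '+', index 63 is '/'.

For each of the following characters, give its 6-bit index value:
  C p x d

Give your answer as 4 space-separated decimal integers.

Answer: 2 41 49 29

Derivation:
'C': A..Z range, ord('C') − ord('A') = 2
'p': a..z range, 26 + ord('p') − ord('a') = 41
'x': a..z range, 26 + ord('x') − ord('a') = 49
'd': a..z range, 26 + ord('d') − ord('a') = 29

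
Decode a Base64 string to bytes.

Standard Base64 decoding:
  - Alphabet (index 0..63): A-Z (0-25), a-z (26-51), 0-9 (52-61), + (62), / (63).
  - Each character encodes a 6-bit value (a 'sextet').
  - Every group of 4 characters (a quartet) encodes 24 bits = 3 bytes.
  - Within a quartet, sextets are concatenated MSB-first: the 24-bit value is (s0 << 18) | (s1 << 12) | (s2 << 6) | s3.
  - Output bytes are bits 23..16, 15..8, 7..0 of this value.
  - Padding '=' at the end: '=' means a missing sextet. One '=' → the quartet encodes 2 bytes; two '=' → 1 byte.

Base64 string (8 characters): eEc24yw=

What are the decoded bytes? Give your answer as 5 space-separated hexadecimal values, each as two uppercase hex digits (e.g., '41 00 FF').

After char 0 ('e'=30): chars_in_quartet=1 acc=0x1E bytes_emitted=0
After char 1 ('E'=4): chars_in_quartet=2 acc=0x784 bytes_emitted=0
After char 2 ('c'=28): chars_in_quartet=3 acc=0x1E11C bytes_emitted=0
After char 3 ('2'=54): chars_in_quartet=4 acc=0x784736 -> emit 78 47 36, reset; bytes_emitted=3
After char 4 ('4'=56): chars_in_quartet=1 acc=0x38 bytes_emitted=3
After char 5 ('y'=50): chars_in_quartet=2 acc=0xE32 bytes_emitted=3
After char 6 ('w'=48): chars_in_quartet=3 acc=0x38CB0 bytes_emitted=3
Padding '=': partial quartet acc=0x38CB0 -> emit E3 2C; bytes_emitted=5

Answer: 78 47 36 E3 2C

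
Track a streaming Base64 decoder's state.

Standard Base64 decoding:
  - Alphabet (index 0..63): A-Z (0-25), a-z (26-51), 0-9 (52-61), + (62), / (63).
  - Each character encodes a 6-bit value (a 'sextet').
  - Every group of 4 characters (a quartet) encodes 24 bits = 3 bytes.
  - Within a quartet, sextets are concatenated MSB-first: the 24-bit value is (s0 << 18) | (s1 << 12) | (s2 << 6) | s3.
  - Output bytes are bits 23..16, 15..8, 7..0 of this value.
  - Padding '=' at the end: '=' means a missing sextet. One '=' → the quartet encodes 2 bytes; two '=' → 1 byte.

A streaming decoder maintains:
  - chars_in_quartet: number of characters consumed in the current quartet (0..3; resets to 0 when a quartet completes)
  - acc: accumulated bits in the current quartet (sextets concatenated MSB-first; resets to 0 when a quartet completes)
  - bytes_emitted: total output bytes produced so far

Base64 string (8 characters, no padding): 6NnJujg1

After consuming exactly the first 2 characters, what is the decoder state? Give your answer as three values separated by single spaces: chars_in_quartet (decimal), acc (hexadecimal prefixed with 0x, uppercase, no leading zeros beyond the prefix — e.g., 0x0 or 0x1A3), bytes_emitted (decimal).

After char 0 ('6'=58): chars_in_quartet=1 acc=0x3A bytes_emitted=0
After char 1 ('N'=13): chars_in_quartet=2 acc=0xE8D bytes_emitted=0

Answer: 2 0xE8D 0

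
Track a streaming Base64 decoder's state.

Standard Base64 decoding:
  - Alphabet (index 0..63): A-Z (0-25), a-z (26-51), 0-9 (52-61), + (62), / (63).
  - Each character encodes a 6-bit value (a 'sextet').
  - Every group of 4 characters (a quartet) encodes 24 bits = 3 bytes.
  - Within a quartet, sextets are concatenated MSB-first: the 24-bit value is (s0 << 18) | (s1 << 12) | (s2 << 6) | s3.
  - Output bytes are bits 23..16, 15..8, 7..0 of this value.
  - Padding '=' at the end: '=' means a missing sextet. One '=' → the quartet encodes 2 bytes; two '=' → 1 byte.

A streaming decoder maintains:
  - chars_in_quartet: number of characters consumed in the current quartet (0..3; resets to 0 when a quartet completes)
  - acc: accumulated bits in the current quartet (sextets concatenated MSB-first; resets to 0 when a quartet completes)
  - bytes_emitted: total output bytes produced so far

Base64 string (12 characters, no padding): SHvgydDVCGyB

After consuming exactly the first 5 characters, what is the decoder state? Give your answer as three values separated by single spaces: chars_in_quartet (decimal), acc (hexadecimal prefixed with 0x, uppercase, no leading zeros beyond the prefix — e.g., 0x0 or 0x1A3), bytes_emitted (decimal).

After char 0 ('S'=18): chars_in_quartet=1 acc=0x12 bytes_emitted=0
After char 1 ('H'=7): chars_in_quartet=2 acc=0x487 bytes_emitted=0
After char 2 ('v'=47): chars_in_quartet=3 acc=0x121EF bytes_emitted=0
After char 3 ('g'=32): chars_in_quartet=4 acc=0x487BE0 -> emit 48 7B E0, reset; bytes_emitted=3
After char 4 ('y'=50): chars_in_quartet=1 acc=0x32 bytes_emitted=3

Answer: 1 0x32 3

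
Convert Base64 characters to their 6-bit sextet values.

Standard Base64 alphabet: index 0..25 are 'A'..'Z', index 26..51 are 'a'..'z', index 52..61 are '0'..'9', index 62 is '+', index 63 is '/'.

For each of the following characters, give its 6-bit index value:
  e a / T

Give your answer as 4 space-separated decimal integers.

'e': a..z range, 26 + ord('e') − ord('a') = 30
'a': a..z range, 26 + ord('a') − ord('a') = 26
'/': index 63
'T': A..Z range, ord('T') − ord('A') = 19

Answer: 30 26 63 19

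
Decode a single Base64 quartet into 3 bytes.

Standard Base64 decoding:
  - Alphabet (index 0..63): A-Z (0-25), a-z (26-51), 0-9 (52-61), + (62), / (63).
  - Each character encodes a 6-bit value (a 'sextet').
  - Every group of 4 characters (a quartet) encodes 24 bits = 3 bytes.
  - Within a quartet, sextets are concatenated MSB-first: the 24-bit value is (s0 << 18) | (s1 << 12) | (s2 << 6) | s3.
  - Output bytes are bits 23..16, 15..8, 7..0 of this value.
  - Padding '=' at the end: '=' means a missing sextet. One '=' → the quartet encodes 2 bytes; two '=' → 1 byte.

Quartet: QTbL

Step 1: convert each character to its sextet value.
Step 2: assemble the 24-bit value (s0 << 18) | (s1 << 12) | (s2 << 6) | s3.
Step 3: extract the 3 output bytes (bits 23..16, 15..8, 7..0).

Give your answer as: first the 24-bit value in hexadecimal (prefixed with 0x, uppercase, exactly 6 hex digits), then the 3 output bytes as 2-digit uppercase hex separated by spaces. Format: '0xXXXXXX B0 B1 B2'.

Sextets: Q=16, T=19, b=27, L=11
24-bit: (16<<18) | (19<<12) | (27<<6) | 11
      = 0x400000 | 0x013000 | 0x0006C0 | 0x00000B
      = 0x4136CB
Bytes: (v>>16)&0xFF=41, (v>>8)&0xFF=36, v&0xFF=CB

Answer: 0x4136CB 41 36 CB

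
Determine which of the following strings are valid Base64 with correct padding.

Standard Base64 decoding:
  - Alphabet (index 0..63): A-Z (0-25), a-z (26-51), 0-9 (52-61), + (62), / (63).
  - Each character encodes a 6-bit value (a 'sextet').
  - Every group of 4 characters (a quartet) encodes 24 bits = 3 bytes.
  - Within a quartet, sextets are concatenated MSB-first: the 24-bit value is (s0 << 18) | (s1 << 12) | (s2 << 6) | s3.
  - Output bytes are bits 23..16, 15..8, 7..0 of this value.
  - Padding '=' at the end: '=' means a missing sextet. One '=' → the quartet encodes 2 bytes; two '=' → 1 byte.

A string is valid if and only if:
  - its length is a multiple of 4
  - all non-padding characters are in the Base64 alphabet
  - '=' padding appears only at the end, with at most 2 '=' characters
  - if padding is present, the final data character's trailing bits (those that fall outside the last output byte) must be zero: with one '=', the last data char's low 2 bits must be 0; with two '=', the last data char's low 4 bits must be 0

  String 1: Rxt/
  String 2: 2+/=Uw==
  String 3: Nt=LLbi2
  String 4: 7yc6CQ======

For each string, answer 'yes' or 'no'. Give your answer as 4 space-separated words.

Answer: yes no no no

Derivation:
String 1: 'Rxt/' → valid
String 2: '2+/=Uw==' → invalid (bad char(s): ['=']; '=' in middle)
String 3: 'Nt=LLbi2' → invalid (bad char(s): ['=']; '=' in middle)
String 4: '7yc6CQ======' → invalid (6 pad chars (max 2))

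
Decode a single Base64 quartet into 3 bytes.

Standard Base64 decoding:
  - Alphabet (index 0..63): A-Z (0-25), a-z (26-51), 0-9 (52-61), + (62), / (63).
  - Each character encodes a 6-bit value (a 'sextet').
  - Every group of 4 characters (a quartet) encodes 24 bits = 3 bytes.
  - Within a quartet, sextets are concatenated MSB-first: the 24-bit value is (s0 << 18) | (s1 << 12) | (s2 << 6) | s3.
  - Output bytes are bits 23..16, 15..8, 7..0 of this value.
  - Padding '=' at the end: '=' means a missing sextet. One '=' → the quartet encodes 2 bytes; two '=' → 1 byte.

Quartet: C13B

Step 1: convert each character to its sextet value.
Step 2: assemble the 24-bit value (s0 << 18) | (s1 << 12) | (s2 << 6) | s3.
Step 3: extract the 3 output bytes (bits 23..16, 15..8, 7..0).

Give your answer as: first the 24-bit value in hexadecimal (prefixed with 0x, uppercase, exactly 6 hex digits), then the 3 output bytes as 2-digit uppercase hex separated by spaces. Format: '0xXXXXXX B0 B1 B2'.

Answer: 0x0B5DC1 0B 5D C1

Derivation:
Sextets: C=2, 1=53, 3=55, B=1
24-bit: (2<<18) | (53<<12) | (55<<6) | 1
      = 0x080000 | 0x035000 | 0x000DC0 | 0x000001
      = 0x0B5DC1
Bytes: (v>>16)&0xFF=0B, (v>>8)&0xFF=5D, v&0xFF=C1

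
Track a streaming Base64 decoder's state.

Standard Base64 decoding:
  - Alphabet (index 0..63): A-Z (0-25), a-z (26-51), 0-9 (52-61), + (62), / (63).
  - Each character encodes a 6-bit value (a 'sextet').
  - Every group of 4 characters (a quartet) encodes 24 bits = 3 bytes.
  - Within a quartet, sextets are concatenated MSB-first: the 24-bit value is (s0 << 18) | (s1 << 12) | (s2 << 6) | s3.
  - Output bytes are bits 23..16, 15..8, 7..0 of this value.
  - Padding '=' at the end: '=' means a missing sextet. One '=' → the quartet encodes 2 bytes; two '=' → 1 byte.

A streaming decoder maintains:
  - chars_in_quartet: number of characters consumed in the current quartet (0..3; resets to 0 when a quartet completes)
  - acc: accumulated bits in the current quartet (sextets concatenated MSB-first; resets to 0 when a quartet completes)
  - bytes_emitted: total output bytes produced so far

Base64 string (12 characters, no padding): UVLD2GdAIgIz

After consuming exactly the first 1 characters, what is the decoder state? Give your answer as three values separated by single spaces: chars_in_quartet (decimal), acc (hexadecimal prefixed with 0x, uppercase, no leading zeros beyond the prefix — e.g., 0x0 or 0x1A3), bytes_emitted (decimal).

After char 0 ('U'=20): chars_in_quartet=1 acc=0x14 bytes_emitted=0

Answer: 1 0x14 0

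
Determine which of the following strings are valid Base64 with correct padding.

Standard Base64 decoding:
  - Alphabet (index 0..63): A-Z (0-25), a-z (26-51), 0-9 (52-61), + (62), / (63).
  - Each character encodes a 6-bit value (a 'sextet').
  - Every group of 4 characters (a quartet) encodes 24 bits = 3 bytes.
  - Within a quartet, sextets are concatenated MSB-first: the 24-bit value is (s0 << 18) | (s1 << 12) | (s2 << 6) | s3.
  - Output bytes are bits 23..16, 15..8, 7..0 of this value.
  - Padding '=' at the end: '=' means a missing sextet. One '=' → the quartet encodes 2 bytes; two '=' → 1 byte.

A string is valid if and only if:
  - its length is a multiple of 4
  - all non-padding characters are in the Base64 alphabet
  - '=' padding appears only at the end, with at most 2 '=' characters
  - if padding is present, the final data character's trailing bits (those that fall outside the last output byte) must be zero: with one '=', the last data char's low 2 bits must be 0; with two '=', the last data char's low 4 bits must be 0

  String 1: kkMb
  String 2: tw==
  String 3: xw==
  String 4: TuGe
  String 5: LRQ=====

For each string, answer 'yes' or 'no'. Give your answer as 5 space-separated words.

String 1: 'kkMb' → valid
String 2: 'tw==' → valid
String 3: 'xw==' → valid
String 4: 'TuGe' → valid
String 5: 'LRQ=====' → invalid (5 pad chars (max 2))

Answer: yes yes yes yes no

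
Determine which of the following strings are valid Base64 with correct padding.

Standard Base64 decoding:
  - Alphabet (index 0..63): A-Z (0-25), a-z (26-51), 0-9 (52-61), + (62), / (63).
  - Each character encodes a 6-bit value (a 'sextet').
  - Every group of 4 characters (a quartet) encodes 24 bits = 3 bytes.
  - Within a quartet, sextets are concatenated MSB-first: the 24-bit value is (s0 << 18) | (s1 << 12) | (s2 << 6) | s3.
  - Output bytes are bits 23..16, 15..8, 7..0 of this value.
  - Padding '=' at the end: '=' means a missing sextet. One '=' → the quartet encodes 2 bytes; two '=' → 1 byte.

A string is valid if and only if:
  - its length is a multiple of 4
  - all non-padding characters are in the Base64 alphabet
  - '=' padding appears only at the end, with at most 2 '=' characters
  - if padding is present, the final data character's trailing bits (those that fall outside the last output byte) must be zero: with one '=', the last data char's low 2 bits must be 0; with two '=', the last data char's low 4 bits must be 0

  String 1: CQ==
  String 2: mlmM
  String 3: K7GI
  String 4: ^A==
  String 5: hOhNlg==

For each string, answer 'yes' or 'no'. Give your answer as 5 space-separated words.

String 1: 'CQ==' → valid
String 2: 'mlmM' → valid
String 3: 'K7GI' → valid
String 4: '^A==' → invalid (bad char(s): ['^'])
String 5: 'hOhNlg==' → valid

Answer: yes yes yes no yes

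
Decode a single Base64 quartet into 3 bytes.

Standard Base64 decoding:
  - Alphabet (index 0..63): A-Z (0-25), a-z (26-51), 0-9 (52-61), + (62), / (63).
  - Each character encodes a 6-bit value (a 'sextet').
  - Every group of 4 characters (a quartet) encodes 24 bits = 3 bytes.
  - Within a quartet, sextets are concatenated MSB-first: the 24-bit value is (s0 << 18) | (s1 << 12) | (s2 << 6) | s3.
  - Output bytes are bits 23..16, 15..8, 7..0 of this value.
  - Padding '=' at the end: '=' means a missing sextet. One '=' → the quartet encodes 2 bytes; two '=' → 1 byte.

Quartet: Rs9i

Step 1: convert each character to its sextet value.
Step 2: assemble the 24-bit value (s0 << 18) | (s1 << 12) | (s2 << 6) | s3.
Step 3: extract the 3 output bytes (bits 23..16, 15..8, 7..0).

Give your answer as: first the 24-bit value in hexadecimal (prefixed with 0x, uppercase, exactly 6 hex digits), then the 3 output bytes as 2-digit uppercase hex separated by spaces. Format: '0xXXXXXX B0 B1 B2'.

Sextets: R=17, s=44, 9=61, i=34
24-bit: (17<<18) | (44<<12) | (61<<6) | 34
      = 0x440000 | 0x02C000 | 0x000F40 | 0x000022
      = 0x46CF62
Bytes: (v>>16)&0xFF=46, (v>>8)&0xFF=CF, v&0xFF=62

Answer: 0x46CF62 46 CF 62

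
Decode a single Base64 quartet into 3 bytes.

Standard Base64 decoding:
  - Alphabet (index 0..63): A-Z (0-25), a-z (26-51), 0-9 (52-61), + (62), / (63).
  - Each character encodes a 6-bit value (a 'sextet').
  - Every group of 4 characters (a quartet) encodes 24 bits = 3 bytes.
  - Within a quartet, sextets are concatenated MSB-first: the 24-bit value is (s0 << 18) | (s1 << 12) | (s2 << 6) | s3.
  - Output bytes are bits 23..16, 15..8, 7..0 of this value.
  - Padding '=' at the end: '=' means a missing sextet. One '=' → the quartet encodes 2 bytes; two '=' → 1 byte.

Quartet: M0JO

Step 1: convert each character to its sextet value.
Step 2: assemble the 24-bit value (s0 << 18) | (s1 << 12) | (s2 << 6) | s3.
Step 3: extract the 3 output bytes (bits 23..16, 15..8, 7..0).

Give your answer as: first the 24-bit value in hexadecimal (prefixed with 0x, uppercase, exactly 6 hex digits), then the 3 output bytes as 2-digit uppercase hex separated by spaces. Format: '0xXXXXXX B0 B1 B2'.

Answer: 0x33424E 33 42 4E

Derivation:
Sextets: M=12, 0=52, J=9, O=14
24-bit: (12<<18) | (52<<12) | (9<<6) | 14
      = 0x300000 | 0x034000 | 0x000240 | 0x00000E
      = 0x33424E
Bytes: (v>>16)&0xFF=33, (v>>8)&0xFF=42, v&0xFF=4E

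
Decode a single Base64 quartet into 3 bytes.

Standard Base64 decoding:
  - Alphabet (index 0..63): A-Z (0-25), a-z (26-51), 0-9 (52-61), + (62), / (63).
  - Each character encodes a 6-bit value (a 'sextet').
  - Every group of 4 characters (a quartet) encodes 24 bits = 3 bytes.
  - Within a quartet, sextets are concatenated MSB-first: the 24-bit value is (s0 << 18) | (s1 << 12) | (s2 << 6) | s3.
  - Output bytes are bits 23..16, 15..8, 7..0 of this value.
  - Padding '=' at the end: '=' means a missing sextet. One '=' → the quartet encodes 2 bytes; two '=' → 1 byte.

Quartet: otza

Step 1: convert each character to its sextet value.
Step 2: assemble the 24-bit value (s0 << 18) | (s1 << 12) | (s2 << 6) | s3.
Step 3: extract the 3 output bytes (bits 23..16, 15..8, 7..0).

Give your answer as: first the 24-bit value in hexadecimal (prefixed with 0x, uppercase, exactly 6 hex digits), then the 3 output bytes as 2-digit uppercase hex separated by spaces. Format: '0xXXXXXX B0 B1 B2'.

Answer: 0xA2DCDA A2 DC DA

Derivation:
Sextets: o=40, t=45, z=51, a=26
24-bit: (40<<18) | (45<<12) | (51<<6) | 26
      = 0xA00000 | 0x02D000 | 0x000CC0 | 0x00001A
      = 0xA2DCDA
Bytes: (v>>16)&0xFF=A2, (v>>8)&0xFF=DC, v&0xFF=DA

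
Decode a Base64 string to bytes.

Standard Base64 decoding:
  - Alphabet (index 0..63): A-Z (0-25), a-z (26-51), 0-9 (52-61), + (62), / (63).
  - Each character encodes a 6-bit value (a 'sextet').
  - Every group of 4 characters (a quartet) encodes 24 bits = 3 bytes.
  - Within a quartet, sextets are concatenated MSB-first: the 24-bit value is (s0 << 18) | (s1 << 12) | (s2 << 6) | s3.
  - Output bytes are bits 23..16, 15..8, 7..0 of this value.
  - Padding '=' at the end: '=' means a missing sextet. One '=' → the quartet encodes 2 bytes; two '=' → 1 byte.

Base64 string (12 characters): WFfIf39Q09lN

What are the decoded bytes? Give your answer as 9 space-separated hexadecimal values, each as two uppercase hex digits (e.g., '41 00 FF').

After char 0 ('W'=22): chars_in_quartet=1 acc=0x16 bytes_emitted=0
After char 1 ('F'=5): chars_in_quartet=2 acc=0x585 bytes_emitted=0
After char 2 ('f'=31): chars_in_quartet=3 acc=0x1615F bytes_emitted=0
After char 3 ('I'=8): chars_in_quartet=4 acc=0x5857C8 -> emit 58 57 C8, reset; bytes_emitted=3
After char 4 ('f'=31): chars_in_quartet=1 acc=0x1F bytes_emitted=3
After char 5 ('3'=55): chars_in_quartet=2 acc=0x7F7 bytes_emitted=3
After char 6 ('9'=61): chars_in_quartet=3 acc=0x1FDFD bytes_emitted=3
After char 7 ('Q'=16): chars_in_quartet=4 acc=0x7F7F50 -> emit 7F 7F 50, reset; bytes_emitted=6
After char 8 ('0'=52): chars_in_quartet=1 acc=0x34 bytes_emitted=6
After char 9 ('9'=61): chars_in_quartet=2 acc=0xD3D bytes_emitted=6
After char 10 ('l'=37): chars_in_quartet=3 acc=0x34F65 bytes_emitted=6
After char 11 ('N'=13): chars_in_quartet=4 acc=0xD3D94D -> emit D3 D9 4D, reset; bytes_emitted=9

Answer: 58 57 C8 7F 7F 50 D3 D9 4D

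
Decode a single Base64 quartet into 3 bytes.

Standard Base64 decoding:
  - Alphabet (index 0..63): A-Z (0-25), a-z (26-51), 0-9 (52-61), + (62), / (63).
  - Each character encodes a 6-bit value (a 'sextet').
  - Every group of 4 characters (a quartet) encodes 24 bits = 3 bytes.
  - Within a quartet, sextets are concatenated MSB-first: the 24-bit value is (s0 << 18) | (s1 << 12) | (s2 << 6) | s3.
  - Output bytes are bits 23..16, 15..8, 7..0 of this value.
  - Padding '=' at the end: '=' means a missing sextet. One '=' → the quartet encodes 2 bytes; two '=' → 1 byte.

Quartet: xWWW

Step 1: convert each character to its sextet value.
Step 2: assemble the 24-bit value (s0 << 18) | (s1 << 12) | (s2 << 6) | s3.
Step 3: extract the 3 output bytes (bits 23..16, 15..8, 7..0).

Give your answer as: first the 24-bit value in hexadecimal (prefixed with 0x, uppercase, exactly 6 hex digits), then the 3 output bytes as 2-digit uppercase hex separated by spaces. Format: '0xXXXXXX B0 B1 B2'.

Sextets: x=49, W=22, W=22, W=22
24-bit: (49<<18) | (22<<12) | (22<<6) | 22
      = 0xC40000 | 0x016000 | 0x000580 | 0x000016
      = 0xC56596
Bytes: (v>>16)&0xFF=C5, (v>>8)&0xFF=65, v&0xFF=96

Answer: 0xC56596 C5 65 96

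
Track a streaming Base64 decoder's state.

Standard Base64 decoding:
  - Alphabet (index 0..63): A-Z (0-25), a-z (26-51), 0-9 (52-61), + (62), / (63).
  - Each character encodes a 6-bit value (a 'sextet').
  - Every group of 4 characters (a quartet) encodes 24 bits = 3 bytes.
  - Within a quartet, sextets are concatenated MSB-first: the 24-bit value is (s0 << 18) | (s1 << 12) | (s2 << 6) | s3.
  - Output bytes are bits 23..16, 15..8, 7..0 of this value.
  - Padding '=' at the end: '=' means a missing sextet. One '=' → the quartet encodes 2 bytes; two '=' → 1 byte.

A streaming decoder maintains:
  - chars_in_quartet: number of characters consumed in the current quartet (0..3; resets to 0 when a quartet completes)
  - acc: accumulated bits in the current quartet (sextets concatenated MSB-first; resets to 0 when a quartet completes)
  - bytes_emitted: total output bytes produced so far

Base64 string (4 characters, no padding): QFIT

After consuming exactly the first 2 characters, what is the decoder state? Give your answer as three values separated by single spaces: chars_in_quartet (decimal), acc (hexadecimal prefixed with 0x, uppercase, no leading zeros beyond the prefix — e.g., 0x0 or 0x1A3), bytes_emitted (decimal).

After char 0 ('Q'=16): chars_in_quartet=1 acc=0x10 bytes_emitted=0
After char 1 ('F'=5): chars_in_quartet=2 acc=0x405 bytes_emitted=0

Answer: 2 0x405 0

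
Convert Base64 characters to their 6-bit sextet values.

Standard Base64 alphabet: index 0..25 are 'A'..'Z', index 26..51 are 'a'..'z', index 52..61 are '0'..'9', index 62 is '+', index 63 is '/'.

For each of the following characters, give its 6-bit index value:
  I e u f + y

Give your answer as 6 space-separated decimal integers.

Answer: 8 30 46 31 62 50

Derivation:
'I': A..Z range, ord('I') − ord('A') = 8
'e': a..z range, 26 + ord('e') − ord('a') = 30
'u': a..z range, 26 + ord('u') − ord('a') = 46
'f': a..z range, 26 + ord('f') − ord('a') = 31
'+': index 62
'y': a..z range, 26 + ord('y') − ord('a') = 50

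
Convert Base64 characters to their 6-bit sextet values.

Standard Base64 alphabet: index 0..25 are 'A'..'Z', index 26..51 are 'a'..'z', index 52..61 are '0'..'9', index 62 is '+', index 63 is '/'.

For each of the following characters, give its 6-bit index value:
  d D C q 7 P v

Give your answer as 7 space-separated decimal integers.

Answer: 29 3 2 42 59 15 47

Derivation:
'd': a..z range, 26 + ord('d') − ord('a') = 29
'D': A..Z range, ord('D') − ord('A') = 3
'C': A..Z range, ord('C') − ord('A') = 2
'q': a..z range, 26 + ord('q') − ord('a') = 42
'7': 0..9 range, 52 + ord('7') − ord('0') = 59
'P': A..Z range, ord('P') − ord('A') = 15
'v': a..z range, 26 + ord('v') − ord('a') = 47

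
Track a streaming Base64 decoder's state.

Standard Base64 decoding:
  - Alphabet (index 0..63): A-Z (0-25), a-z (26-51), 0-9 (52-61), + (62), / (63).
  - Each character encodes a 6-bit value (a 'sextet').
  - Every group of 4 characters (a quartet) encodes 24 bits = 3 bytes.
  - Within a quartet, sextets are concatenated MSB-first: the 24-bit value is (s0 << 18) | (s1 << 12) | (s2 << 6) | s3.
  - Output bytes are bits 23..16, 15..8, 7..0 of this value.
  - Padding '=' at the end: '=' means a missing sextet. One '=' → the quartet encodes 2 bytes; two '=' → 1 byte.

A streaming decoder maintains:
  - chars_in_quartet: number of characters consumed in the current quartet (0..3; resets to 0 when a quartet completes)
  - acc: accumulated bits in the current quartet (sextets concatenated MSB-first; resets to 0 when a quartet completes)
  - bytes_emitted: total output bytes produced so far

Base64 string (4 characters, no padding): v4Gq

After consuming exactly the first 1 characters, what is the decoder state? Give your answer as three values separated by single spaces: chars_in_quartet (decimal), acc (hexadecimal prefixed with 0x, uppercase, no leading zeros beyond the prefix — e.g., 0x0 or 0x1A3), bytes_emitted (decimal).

Answer: 1 0x2F 0

Derivation:
After char 0 ('v'=47): chars_in_quartet=1 acc=0x2F bytes_emitted=0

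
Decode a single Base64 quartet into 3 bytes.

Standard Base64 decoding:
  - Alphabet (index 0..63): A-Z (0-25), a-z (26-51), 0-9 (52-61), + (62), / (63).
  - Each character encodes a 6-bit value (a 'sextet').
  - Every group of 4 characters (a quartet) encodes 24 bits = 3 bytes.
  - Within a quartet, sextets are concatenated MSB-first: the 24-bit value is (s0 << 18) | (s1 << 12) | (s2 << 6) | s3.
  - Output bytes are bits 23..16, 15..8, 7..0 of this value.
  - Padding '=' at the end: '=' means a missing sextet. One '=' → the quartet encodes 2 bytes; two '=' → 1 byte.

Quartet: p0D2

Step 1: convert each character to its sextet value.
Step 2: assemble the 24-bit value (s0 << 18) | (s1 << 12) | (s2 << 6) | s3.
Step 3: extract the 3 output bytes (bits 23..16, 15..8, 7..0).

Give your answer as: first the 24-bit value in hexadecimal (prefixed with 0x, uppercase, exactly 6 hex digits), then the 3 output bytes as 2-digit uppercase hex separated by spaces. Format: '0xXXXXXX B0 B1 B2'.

Sextets: p=41, 0=52, D=3, 2=54
24-bit: (41<<18) | (52<<12) | (3<<6) | 54
      = 0xA40000 | 0x034000 | 0x0000C0 | 0x000036
      = 0xA740F6
Bytes: (v>>16)&0xFF=A7, (v>>8)&0xFF=40, v&0xFF=F6

Answer: 0xA740F6 A7 40 F6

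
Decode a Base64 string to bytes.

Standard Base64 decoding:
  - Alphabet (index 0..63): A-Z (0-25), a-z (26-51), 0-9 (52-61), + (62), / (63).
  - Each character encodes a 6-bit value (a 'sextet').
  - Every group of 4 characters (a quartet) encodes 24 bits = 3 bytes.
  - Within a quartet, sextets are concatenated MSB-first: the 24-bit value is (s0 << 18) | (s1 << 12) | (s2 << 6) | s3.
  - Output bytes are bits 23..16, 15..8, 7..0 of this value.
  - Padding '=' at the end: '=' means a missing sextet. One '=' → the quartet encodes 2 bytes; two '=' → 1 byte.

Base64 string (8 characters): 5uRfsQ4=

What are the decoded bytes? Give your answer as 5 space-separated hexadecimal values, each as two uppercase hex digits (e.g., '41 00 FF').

After char 0 ('5'=57): chars_in_quartet=1 acc=0x39 bytes_emitted=0
After char 1 ('u'=46): chars_in_quartet=2 acc=0xE6E bytes_emitted=0
After char 2 ('R'=17): chars_in_quartet=3 acc=0x39B91 bytes_emitted=0
After char 3 ('f'=31): chars_in_quartet=4 acc=0xE6E45F -> emit E6 E4 5F, reset; bytes_emitted=3
After char 4 ('s'=44): chars_in_quartet=1 acc=0x2C bytes_emitted=3
After char 5 ('Q'=16): chars_in_quartet=2 acc=0xB10 bytes_emitted=3
After char 6 ('4'=56): chars_in_quartet=3 acc=0x2C438 bytes_emitted=3
Padding '=': partial quartet acc=0x2C438 -> emit B1 0E; bytes_emitted=5

Answer: E6 E4 5F B1 0E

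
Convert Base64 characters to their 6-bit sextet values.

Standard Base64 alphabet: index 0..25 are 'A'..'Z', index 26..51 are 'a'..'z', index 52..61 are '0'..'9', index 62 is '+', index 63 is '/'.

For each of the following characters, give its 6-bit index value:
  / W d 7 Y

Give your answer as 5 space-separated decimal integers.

'/': index 63
'W': A..Z range, ord('W') − ord('A') = 22
'd': a..z range, 26 + ord('d') − ord('a') = 29
'7': 0..9 range, 52 + ord('7') − ord('0') = 59
'Y': A..Z range, ord('Y') − ord('A') = 24

Answer: 63 22 29 59 24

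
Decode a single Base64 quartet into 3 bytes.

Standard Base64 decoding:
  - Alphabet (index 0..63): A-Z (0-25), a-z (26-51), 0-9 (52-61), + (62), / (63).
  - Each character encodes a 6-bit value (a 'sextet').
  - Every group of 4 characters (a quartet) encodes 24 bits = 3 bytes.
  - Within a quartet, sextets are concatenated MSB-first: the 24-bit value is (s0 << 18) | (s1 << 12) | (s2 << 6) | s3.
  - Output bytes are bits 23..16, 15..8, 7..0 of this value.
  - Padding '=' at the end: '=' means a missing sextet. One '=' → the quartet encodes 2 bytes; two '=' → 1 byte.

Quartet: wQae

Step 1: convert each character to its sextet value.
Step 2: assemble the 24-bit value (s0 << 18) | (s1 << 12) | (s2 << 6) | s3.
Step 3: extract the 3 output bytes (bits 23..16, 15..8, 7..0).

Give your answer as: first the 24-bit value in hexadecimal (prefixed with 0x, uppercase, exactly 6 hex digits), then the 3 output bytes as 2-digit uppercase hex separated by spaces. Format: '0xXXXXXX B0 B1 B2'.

Sextets: w=48, Q=16, a=26, e=30
24-bit: (48<<18) | (16<<12) | (26<<6) | 30
      = 0xC00000 | 0x010000 | 0x000680 | 0x00001E
      = 0xC1069E
Bytes: (v>>16)&0xFF=C1, (v>>8)&0xFF=06, v&0xFF=9E

Answer: 0xC1069E C1 06 9E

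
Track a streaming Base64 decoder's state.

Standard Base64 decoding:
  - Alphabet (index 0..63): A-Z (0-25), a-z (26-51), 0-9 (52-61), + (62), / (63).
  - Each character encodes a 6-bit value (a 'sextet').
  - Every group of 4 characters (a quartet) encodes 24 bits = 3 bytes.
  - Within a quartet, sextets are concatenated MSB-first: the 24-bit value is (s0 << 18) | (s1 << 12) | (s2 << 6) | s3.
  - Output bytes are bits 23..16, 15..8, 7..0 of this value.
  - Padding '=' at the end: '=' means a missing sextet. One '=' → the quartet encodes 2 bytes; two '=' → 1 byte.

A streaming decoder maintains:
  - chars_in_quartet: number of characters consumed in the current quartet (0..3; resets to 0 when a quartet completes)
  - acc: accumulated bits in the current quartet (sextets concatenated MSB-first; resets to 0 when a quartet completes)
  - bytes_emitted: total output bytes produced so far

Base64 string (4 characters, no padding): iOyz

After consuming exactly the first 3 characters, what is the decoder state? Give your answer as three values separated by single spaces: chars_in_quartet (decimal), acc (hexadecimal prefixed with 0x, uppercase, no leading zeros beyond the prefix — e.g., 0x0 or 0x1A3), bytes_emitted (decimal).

After char 0 ('i'=34): chars_in_quartet=1 acc=0x22 bytes_emitted=0
After char 1 ('O'=14): chars_in_quartet=2 acc=0x88E bytes_emitted=0
After char 2 ('y'=50): chars_in_quartet=3 acc=0x223B2 bytes_emitted=0

Answer: 3 0x223B2 0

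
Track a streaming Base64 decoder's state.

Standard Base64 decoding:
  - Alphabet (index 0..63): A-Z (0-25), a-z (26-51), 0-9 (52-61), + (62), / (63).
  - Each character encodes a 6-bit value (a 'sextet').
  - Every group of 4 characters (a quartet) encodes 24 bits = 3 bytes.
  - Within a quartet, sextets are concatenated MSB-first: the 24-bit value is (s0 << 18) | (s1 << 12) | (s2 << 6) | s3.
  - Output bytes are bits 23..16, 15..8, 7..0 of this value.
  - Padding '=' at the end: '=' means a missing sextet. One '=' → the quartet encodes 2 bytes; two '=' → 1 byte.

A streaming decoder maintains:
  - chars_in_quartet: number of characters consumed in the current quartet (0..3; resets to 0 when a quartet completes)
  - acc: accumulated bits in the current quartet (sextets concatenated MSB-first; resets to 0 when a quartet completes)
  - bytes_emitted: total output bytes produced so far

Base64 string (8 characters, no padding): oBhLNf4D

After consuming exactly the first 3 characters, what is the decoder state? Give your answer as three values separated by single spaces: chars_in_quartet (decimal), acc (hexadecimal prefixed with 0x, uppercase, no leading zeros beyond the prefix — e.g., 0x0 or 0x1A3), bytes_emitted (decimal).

Answer: 3 0x28061 0

Derivation:
After char 0 ('o'=40): chars_in_quartet=1 acc=0x28 bytes_emitted=0
After char 1 ('B'=1): chars_in_quartet=2 acc=0xA01 bytes_emitted=0
After char 2 ('h'=33): chars_in_quartet=3 acc=0x28061 bytes_emitted=0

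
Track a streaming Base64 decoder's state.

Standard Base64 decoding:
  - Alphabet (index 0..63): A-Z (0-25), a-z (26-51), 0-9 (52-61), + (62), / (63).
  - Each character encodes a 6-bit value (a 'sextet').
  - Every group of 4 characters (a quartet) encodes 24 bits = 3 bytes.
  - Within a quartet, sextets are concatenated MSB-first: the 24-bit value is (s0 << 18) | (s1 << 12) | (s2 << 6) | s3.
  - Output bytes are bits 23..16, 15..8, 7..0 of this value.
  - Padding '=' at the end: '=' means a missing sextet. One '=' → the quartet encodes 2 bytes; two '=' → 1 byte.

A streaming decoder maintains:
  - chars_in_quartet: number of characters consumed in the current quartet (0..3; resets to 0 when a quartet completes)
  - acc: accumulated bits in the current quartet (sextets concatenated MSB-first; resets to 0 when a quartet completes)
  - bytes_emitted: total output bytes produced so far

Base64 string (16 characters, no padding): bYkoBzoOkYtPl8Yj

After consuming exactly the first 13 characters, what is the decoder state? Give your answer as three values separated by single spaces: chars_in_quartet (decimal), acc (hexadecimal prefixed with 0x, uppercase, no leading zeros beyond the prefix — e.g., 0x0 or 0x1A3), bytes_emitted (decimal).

Answer: 1 0x25 9

Derivation:
After char 0 ('b'=27): chars_in_quartet=1 acc=0x1B bytes_emitted=0
After char 1 ('Y'=24): chars_in_quartet=2 acc=0x6D8 bytes_emitted=0
After char 2 ('k'=36): chars_in_quartet=3 acc=0x1B624 bytes_emitted=0
After char 3 ('o'=40): chars_in_quartet=4 acc=0x6D8928 -> emit 6D 89 28, reset; bytes_emitted=3
After char 4 ('B'=1): chars_in_quartet=1 acc=0x1 bytes_emitted=3
After char 5 ('z'=51): chars_in_quartet=2 acc=0x73 bytes_emitted=3
After char 6 ('o'=40): chars_in_quartet=3 acc=0x1CE8 bytes_emitted=3
After char 7 ('O'=14): chars_in_quartet=4 acc=0x73A0E -> emit 07 3A 0E, reset; bytes_emitted=6
After char 8 ('k'=36): chars_in_quartet=1 acc=0x24 bytes_emitted=6
After char 9 ('Y'=24): chars_in_quartet=2 acc=0x918 bytes_emitted=6
After char 10 ('t'=45): chars_in_quartet=3 acc=0x2462D bytes_emitted=6
After char 11 ('P'=15): chars_in_quartet=4 acc=0x918B4F -> emit 91 8B 4F, reset; bytes_emitted=9
After char 12 ('l'=37): chars_in_quartet=1 acc=0x25 bytes_emitted=9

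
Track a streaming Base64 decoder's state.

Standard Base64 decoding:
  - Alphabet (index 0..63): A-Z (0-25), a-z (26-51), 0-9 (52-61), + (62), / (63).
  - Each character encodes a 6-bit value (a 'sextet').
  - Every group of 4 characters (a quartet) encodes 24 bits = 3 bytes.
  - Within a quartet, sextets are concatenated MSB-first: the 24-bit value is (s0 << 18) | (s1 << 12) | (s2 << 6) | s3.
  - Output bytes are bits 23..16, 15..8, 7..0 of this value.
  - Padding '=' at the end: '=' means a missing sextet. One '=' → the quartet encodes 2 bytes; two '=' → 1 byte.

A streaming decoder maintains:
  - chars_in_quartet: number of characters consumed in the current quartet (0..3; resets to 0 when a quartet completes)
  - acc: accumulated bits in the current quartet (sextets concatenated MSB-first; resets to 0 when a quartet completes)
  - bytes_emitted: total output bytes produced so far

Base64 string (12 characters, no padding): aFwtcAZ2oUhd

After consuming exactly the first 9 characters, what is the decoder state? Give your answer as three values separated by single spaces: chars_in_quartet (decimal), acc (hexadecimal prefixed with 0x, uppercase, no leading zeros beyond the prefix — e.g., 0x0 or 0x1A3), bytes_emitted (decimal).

Answer: 1 0x28 6

Derivation:
After char 0 ('a'=26): chars_in_quartet=1 acc=0x1A bytes_emitted=0
After char 1 ('F'=5): chars_in_quartet=2 acc=0x685 bytes_emitted=0
After char 2 ('w'=48): chars_in_quartet=3 acc=0x1A170 bytes_emitted=0
After char 3 ('t'=45): chars_in_quartet=4 acc=0x685C2D -> emit 68 5C 2D, reset; bytes_emitted=3
After char 4 ('c'=28): chars_in_quartet=1 acc=0x1C bytes_emitted=3
After char 5 ('A'=0): chars_in_quartet=2 acc=0x700 bytes_emitted=3
After char 6 ('Z'=25): chars_in_quartet=3 acc=0x1C019 bytes_emitted=3
After char 7 ('2'=54): chars_in_quartet=4 acc=0x700676 -> emit 70 06 76, reset; bytes_emitted=6
After char 8 ('o'=40): chars_in_quartet=1 acc=0x28 bytes_emitted=6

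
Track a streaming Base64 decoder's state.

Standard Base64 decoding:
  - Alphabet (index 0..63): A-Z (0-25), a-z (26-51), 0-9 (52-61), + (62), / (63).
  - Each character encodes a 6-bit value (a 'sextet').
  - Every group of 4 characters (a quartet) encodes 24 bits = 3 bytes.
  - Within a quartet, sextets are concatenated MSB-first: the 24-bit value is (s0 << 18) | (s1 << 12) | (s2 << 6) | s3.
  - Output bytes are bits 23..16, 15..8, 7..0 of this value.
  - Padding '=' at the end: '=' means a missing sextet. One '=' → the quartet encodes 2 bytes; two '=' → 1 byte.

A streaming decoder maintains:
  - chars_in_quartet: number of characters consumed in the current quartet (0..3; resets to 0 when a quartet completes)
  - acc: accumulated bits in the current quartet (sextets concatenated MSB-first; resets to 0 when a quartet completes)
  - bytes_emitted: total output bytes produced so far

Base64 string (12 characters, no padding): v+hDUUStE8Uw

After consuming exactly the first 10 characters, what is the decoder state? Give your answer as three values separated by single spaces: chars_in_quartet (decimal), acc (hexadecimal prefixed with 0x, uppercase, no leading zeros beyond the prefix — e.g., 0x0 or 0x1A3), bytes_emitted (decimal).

Answer: 2 0x13C 6

Derivation:
After char 0 ('v'=47): chars_in_quartet=1 acc=0x2F bytes_emitted=0
After char 1 ('+'=62): chars_in_quartet=2 acc=0xBFE bytes_emitted=0
After char 2 ('h'=33): chars_in_quartet=3 acc=0x2FFA1 bytes_emitted=0
After char 3 ('D'=3): chars_in_quartet=4 acc=0xBFE843 -> emit BF E8 43, reset; bytes_emitted=3
After char 4 ('U'=20): chars_in_quartet=1 acc=0x14 bytes_emitted=3
After char 5 ('U'=20): chars_in_quartet=2 acc=0x514 bytes_emitted=3
After char 6 ('S'=18): chars_in_quartet=3 acc=0x14512 bytes_emitted=3
After char 7 ('t'=45): chars_in_quartet=4 acc=0x5144AD -> emit 51 44 AD, reset; bytes_emitted=6
After char 8 ('E'=4): chars_in_quartet=1 acc=0x4 bytes_emitted=6
After char 9 ('8'=60): chars_in_quartet=2 acc=0x13C bytes_emitted=6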